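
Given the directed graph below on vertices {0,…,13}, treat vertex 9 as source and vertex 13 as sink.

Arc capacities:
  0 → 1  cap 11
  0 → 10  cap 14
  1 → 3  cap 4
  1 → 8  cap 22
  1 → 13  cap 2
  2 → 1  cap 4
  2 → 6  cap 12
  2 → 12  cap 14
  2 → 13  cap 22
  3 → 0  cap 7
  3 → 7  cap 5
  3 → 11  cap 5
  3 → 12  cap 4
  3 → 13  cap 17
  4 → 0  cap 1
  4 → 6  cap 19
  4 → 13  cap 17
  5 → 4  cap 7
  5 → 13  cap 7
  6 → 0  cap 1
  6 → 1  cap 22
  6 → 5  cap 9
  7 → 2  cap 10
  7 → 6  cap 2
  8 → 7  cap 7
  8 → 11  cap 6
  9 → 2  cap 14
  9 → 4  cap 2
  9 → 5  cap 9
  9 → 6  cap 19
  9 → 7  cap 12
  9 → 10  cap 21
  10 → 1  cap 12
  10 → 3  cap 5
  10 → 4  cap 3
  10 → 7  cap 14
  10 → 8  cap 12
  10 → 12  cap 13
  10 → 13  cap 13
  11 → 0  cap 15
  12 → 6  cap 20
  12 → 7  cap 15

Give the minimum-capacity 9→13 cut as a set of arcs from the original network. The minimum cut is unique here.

augment #1: 9→2→13 push 14
augment #2: 9→4→13 push 2
augment #3: 9→5→13 push 7
augment #4: 9→10→13 push 13
augment #5: 9→5→4→13 push 2
augment #6: 9→6→1→13 push 2
augment #7: 9→7→2→13 push 8
augment #8: 9→10→3→13 push 5
augment #9: 9→10→4→13 push 3
augment #10: 9→6→1→3→13 push 4
augment #11: 9→6→5→4→13 push 5
max flow = 65; residual-reachable set from 9 gives S-side
cut edges (S→T): {(1,3), (1,13), (2,13), (5,4), (5,13), (9,4), (10,3), (10,4), (10,13)} total cap 65

Min-cut arcs: {(1,3), (1,13), (2,13), (5,4), (5,13), (9,4), (10,3), (10,4), (10,13)} (total capacity 65)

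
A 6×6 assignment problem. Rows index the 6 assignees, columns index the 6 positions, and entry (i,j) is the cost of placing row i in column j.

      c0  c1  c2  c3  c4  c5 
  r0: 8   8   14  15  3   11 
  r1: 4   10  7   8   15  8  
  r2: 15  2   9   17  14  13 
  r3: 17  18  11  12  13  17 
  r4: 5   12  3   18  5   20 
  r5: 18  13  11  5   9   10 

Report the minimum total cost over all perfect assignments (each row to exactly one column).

Minimum assignment cost: 34

one of 3 optimal assignments: row0→col4 (cost 3), row1→col0 (cost 4), row2→col1 (cost 2), row3→col3 (cost 12), row4→col2 (cost 3), row5→col5 (cost 10)
total = 3 + 4 + 2 + 12 + 3 + 10 = 34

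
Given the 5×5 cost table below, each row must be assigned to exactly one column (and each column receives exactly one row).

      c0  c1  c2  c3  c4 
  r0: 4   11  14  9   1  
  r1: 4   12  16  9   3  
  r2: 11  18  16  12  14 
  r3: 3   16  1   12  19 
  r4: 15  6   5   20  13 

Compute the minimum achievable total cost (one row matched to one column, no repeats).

Minimum assignment cost: 24

optimal assignment: row0→col4 (cost 1), row1→col0 (cost 4), row2→col3 (cost 12), row3→col2 (cost 1), row4→col1 (cost 6)
total = 1 + 4 + 12 + 1 + 6 = 24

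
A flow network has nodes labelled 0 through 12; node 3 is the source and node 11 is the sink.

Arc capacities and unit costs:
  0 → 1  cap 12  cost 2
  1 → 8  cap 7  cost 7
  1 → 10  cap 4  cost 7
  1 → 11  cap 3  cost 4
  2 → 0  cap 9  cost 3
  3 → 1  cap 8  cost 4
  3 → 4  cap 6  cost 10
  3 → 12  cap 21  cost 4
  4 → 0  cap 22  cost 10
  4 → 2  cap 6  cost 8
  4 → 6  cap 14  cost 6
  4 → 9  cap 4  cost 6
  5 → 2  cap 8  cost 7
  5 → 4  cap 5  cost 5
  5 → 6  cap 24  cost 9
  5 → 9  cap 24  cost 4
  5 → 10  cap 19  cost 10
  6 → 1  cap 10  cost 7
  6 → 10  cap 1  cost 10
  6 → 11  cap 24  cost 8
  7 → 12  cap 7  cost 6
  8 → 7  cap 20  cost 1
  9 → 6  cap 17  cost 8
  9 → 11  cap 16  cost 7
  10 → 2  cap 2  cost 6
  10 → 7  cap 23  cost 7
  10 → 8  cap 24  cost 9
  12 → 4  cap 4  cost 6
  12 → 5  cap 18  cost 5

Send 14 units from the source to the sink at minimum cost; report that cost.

shortest-cost path #1: 3→1→11 push 3 @ unit cost 8 (adds 24)
shortest-cost path #2: 3→12→5→9→11 push 11 @ unit cost 20 (adds 220)
total cost = 244

Minimum cost for 14 units: 244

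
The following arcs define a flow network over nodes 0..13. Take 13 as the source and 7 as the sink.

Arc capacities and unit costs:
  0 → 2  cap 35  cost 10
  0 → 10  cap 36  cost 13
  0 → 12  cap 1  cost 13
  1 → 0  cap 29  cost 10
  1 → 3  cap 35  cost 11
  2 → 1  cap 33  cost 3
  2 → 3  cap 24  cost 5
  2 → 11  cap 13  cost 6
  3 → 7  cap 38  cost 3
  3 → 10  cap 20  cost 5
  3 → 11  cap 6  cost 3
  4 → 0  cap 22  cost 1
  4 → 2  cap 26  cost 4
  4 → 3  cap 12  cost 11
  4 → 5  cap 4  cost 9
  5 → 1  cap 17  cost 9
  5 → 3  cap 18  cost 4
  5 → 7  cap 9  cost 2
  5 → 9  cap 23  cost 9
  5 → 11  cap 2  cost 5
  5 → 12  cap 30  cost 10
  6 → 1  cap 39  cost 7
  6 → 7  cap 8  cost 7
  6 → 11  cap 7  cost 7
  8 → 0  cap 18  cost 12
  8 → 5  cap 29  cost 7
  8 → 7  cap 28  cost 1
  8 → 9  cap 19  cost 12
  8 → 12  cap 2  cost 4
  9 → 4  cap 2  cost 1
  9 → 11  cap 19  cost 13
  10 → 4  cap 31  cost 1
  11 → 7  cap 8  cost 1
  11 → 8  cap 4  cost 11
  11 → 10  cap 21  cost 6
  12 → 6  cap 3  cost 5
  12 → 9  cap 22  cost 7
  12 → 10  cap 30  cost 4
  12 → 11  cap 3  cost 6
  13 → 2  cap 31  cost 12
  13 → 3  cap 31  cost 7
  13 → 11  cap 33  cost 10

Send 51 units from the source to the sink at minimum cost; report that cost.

shortest-cost path #1: 13→3→7 push 31 @ unit cost 10 (adds 310)
shortest-cost path #2: 13→11→7 push 8 @ unit cost 11 (adds 88)
shortest-cost path #3: 13→2→3→7 push 7 @ unit cost 20 (adds 140)
shortest-cost path #4: 13→11→8→7 push 4 @ unit cost 22 (adds 88)
shortest-cost path #5: 13→11→10→4→5→7 push 1 @ unit cost 28 (adds 28)
total cost = 654

Minimum cost for 51 units: 654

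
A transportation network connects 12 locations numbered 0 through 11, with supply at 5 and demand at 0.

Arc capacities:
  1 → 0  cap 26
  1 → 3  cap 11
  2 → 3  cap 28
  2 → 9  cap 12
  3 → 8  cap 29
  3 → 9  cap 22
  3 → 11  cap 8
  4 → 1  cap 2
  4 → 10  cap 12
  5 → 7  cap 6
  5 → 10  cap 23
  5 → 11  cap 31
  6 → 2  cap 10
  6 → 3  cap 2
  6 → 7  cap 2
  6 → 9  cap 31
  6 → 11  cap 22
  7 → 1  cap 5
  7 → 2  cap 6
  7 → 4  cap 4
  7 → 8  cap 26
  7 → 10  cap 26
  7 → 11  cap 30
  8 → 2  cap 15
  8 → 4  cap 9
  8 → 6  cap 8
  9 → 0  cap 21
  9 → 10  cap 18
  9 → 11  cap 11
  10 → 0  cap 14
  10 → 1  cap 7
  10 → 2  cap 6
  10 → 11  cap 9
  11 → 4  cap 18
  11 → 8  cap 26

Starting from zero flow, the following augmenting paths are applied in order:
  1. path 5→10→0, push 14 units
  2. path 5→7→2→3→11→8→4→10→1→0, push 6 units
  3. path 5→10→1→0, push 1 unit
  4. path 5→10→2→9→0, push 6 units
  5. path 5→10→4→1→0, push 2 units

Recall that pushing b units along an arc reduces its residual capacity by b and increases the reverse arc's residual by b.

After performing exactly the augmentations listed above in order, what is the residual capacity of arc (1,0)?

Residual capacity of (1,0): 17

after path 1 (5→10→0, push 14): res(1,0)=26
after path 2 (5→7→2→3→11→8→4→10→1→0, push 6): res(1,0)=20
after path 3 (5→10→1→0, push 1): res(1,0)=19
after path 4 (5→10→2→9→0, push 6): res(1,0)=19
after path 5 (5→10→4→1→0, push 2): res(1,0)=17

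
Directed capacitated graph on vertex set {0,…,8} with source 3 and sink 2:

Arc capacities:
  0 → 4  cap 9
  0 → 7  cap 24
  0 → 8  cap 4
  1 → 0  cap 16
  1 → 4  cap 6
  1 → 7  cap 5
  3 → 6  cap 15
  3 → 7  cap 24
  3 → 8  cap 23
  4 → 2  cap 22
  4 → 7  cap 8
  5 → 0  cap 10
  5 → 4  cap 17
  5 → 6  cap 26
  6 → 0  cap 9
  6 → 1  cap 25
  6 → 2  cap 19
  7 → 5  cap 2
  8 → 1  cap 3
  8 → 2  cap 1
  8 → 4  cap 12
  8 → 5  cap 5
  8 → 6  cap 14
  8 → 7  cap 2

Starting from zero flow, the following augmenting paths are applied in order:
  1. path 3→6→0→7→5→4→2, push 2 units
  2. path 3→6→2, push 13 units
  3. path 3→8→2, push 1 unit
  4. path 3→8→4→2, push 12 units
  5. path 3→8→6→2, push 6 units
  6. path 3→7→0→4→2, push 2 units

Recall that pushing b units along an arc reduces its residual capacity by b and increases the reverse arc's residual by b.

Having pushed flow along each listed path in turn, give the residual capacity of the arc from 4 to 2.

Residual capacity of (4,2): 6

after path 1 (3→6→0→7→5→4→2, push 2): res(4,2)=20
after path 2 (3→6→2, push 13): res(4,2)=20
after path 3 (3→8→2, push 1): res(4,2)=20
after path 4 (3→8→4→2, push 12): res(4,2)=8
after path 5 (3→8→6→2, push 6): res(4,2)=8
after path 6 (3→7→0→4→2, push 2): res(4,2)=6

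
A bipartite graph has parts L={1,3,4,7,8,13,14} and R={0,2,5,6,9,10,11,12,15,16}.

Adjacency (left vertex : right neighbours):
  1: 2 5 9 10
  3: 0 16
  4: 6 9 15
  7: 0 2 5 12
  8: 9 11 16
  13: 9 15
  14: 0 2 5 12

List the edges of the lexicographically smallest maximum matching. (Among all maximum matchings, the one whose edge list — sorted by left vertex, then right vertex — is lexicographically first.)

|M| = 7 (so the lex-smallest maximum matching has 7 edges)
process left vertices in ascending order; for each, take the smallest-labelled available neighbour that still permits 7 edges overall, or leave it unmatched if none does
lex-smallest matching: {1-2, 3-0, 4-6, 7-5, 8-9, 13-15, 14-12}

Lex-smallest maximum matching: {(1,2), (3,0), (4,6), (7,5), (8,9), (13,15), (14,12)}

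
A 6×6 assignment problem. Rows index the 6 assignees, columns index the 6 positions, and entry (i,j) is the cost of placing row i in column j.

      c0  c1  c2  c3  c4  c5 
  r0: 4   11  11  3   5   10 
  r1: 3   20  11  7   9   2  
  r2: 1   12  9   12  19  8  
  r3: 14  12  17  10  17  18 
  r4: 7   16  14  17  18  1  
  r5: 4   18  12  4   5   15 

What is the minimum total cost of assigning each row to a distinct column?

one of 2 optimal assignments: row0→col3 (cost 3), row1→col0 (cost 3), row2→col2 (cost 9), row3→col1 (cost 12), row4→col5 (cost 1), row5→col4 (cost 5)
total = 3 + 3 + 9 + 12 + 1 + 5 = 33

Minimum assignment cost: 33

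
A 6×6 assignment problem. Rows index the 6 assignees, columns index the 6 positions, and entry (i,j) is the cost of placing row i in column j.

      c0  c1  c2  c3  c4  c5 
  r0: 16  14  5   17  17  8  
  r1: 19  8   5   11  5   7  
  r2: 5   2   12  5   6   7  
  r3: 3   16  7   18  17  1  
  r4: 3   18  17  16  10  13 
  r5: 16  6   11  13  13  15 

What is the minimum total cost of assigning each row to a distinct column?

Minimum assignment cost: 25

optimal assignment: row0→col2 (cost 5), row1→col4 (cost 5), row2→col3 (cost 5), row3→col5 (cost 1), row4→col0 (cost 3), row5→col1 (cost 6)
total = 5 + 5 + 5 + 1 + 3 + 6 = 25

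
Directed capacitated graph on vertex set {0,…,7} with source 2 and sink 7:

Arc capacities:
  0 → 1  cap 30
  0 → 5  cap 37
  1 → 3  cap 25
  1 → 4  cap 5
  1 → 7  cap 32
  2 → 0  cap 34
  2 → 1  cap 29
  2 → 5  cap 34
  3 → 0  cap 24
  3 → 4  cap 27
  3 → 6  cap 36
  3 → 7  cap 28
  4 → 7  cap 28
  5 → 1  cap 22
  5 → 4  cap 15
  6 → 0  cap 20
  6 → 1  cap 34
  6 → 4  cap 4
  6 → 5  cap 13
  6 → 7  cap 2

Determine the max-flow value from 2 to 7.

augment #1: 2→1→7 bottleneck 29, total now 29
augment #2: 2→0→1→7 bottleneck 3, total now 32
augment #3: 2→5→4→7 bottleneck 15, total now 47
augment #4: 2→0→1→3→7 bottleneck 25, total now 72
augment #5: 2→0→1→4→7 bottleneck 2, total now 74
augment #6: 2→5→1→4→7 bottleneck 3, total now 77

Maximum flow value: 77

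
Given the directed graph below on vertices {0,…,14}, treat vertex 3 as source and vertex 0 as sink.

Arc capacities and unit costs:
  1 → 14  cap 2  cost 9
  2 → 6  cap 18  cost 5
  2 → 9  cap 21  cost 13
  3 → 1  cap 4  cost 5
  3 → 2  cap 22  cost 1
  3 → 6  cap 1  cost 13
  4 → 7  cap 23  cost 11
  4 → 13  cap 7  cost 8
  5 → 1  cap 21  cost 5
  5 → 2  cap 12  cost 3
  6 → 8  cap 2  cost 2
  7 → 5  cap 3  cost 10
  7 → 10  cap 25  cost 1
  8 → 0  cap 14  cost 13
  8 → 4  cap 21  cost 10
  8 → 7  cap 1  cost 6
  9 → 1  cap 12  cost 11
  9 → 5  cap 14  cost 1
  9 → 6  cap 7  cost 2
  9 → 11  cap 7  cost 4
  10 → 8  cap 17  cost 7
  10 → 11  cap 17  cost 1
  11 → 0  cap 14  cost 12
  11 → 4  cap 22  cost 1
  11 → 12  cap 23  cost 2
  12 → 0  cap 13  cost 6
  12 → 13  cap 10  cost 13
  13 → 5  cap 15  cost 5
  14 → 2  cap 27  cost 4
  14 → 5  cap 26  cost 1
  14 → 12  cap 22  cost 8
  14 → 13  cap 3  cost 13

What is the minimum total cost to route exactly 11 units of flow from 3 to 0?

shortest-cost path #1: 3→2→6→8→0 push 2 @ unit cost 21 (adds 42)
shortest-cost path #2: 3→2→9→11→12→0 push 7 @ unit cost 26 (adds 182)
shortest-cost path #3: 3→1→14→12→0 push 2 @ unit cost 28 (adds 56)
total cost = 280

Minimum cost for 11 units: 280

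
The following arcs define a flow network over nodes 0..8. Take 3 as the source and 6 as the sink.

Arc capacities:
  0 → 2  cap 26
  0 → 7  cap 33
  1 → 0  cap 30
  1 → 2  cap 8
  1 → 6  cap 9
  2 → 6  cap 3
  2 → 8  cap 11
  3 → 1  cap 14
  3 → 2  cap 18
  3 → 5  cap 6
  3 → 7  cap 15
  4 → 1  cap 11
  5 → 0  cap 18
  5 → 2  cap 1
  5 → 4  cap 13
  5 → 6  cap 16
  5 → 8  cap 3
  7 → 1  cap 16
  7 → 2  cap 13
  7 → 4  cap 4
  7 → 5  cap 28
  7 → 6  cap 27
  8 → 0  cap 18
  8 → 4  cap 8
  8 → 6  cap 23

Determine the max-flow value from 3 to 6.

augment #1: 3→1→6 bottleneck 9, total now 9
augment #2: 3→2→6 bottleneck 3, total now 12
augment #3: 3→5→6 bottleneck 6, total now 18
augment #4: 3→7→6 bottleneck 15, total now 33
augment #5: 3→2→8→6 bottleneck 11, total now 44
augment #6: 3→1→0→7→6 bottleneck 5, total now 49

Maximum flow value: 49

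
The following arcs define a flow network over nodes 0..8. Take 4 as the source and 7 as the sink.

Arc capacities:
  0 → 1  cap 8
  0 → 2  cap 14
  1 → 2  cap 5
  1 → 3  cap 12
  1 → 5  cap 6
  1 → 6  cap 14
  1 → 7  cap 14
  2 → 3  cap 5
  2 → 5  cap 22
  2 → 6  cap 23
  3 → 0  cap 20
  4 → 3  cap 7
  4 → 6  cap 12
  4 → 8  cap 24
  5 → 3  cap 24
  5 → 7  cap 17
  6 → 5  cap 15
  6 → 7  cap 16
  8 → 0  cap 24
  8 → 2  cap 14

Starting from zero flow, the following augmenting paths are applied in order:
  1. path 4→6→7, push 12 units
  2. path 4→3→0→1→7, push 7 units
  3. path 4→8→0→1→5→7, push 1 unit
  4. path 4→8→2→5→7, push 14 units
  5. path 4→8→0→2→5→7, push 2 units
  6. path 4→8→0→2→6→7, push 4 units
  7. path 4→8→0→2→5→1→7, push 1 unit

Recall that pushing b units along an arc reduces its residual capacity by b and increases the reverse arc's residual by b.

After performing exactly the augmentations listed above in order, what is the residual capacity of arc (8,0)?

Residual capacity of (8,0): 16

after path 1 (4→6→7, push 12): res(8,0)=24
after path 2 (4→3→0→1→7, push 7): res(8,0)=24
after path 3 (4→8→0→1→5→7, push 1): res(8,0)=23
after path 4 (4→8→2→5→7, push 14): res(8,0)=23
after path 5 (4→8→0→2→5→7, push 2): res(8,0)=21
after path 6 (4→8→0→2→6→7, push 4): res(8,0)=17
after path 7 (4→8→0→2→5→1→7, push 1): res(8,0)=16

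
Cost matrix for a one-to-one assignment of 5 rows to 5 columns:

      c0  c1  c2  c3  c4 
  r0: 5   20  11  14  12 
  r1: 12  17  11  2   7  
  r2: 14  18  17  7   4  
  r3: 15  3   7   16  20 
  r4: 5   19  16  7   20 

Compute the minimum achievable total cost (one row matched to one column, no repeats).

optimal assignment: row0→col2 (cost 11), row1→col3 (cost 2), row2→col4 (cost 4), row3→col1 (cost 3), row4→col0 (cost 5)
total = 11 + 2 + 4 + 3 + 5 = 25

Minimum assignment cost: 25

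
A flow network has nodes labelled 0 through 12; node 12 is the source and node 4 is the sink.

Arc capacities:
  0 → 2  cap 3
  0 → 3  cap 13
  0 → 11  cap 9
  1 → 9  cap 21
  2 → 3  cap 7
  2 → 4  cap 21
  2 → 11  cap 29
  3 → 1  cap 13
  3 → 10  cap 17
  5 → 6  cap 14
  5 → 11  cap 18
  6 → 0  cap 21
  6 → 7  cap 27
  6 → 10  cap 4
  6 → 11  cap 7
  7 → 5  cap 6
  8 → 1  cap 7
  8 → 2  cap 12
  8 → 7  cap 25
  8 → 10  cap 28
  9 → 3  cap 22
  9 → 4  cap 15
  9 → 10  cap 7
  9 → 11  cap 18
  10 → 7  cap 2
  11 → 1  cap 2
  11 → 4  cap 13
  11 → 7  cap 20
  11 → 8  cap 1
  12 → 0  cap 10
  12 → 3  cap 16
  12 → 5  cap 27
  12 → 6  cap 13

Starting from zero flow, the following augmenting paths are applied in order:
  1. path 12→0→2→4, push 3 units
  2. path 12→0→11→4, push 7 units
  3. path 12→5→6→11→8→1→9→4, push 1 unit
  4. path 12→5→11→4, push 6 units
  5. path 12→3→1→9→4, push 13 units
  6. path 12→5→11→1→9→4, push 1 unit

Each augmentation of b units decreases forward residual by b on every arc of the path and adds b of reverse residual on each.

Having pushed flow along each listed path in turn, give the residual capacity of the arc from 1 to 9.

Residual capacity of (1,9): 6

after path 1 (12→0→2→4, push 3): res(1,9)=21
after path 2 (12→0→11→4, push 7): res(1,9)=21
after path 3 (12→5→6→11→8→1→9→4, push 1): res(1,9)=20
after path 4 (12→5→11→4, push 6): res(1,9)=20
after path 5 (12→3→1→9→4, push 13): res(1,9)=7
after path 6 (12→5→11→1→9→4, push 1): res(1,9)=6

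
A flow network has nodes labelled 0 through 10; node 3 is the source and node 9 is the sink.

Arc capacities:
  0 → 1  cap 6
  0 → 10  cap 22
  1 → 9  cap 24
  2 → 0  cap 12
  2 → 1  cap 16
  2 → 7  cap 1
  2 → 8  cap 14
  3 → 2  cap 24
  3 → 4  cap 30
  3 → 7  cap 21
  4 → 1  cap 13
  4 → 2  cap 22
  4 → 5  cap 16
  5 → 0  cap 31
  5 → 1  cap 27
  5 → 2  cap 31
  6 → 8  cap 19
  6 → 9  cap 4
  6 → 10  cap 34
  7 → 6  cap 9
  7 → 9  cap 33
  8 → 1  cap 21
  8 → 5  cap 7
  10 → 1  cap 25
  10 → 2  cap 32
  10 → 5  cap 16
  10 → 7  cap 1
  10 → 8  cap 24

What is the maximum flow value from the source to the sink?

augment #1: 3→7→9 bottleneck 21, total now 21
augment #2: 3→2→1→9 bottleneck 16, total now 37
augment #3: 3→2→7→9 bottleneck 1, total now 38
augment #4: 3→4→1→9 bottleneck 8, total now 46
augment #5: 3→2→0→10→7→9 bottleneck 1, total now 47

Maximum flow value: 47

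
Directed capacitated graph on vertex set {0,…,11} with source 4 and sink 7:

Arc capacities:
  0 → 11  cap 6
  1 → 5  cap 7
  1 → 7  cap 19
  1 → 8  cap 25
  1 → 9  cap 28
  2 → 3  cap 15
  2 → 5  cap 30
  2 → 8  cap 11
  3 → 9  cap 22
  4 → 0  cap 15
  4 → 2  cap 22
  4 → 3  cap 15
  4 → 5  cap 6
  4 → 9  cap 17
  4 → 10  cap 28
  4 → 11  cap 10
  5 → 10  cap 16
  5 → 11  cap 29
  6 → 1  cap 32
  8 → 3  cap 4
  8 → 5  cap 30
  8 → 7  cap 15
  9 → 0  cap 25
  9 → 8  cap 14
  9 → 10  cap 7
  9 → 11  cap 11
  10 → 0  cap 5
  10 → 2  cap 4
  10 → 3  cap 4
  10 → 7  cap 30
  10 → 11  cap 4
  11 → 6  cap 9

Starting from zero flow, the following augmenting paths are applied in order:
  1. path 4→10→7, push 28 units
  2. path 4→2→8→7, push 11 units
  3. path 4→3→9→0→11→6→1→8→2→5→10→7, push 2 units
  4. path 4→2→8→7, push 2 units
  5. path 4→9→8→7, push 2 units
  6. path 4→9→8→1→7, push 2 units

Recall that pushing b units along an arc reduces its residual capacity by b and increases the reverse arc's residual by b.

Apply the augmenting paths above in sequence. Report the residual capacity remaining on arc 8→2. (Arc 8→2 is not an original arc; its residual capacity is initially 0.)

Residual capacity of (8,2): 11

after path 1 (4→10→7, push 28): res(8,2)=0
after path 2 (4→2→8→7, push 11): res(8,2)=11
after path 3 (4→3→9→0→11→6→1→8→2→5→10→7, push 2): res(8,2)=9
after path 4 (4→2→8→7, push 2): res(8,2)=11
after path 5 (4→9→8→7, push 2): res(8,2)=11
after path 6 (4→9→8→1→7, push 2): res(8,2)=11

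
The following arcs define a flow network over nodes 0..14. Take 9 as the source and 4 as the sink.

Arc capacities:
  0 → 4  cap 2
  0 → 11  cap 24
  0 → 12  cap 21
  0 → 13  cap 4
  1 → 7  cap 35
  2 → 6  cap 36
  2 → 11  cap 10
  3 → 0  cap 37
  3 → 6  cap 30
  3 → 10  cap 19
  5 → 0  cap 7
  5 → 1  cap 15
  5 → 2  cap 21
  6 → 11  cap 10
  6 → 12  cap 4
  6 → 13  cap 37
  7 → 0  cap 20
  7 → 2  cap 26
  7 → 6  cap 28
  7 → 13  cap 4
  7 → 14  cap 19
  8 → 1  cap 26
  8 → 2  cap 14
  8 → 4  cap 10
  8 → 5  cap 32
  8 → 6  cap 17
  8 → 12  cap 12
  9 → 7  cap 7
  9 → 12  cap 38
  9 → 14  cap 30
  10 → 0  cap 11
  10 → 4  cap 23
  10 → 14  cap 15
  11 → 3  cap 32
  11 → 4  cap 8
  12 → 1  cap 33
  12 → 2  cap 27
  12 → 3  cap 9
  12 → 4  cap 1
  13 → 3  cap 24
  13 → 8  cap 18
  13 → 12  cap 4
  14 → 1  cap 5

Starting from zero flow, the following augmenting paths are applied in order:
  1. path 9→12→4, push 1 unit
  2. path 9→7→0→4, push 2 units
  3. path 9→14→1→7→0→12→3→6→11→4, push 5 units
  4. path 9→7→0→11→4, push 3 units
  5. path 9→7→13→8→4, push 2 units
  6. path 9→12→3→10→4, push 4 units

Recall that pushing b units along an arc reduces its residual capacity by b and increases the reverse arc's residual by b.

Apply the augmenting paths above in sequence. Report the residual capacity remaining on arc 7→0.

Residual capacity of (7,0): 10

after path 1 (9→12→4, push 1): res(7,0)=20
after path 2 (9→7→0→4, push 2): res(7,0)=18
after path 3 (9→14→1→7→0→12→3→6→11→4, push 5): res(7,0)=13
after path 4 (9→7→0→11→4, push 3): res(7,0)=10
after path 5 (9→7→13→8→4, push 2): res(7,0)=10
after path 6 (9→12→3→10→4, push 4): res(7,0)=10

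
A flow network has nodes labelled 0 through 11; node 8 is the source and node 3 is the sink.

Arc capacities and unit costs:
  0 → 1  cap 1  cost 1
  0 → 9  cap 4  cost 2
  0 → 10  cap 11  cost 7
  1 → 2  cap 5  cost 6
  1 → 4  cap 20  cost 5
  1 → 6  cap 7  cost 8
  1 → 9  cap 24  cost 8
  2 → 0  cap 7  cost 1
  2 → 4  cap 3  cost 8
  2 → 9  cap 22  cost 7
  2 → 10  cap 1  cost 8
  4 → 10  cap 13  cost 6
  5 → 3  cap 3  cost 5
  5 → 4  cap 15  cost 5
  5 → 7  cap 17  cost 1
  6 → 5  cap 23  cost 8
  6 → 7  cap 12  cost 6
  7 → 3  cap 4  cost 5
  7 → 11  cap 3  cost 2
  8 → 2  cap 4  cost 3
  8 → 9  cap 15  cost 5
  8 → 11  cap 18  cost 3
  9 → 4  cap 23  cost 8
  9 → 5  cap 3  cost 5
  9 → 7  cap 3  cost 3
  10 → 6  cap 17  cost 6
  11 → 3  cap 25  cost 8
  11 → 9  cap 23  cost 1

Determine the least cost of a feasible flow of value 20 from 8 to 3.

Minimum cost for 20 units: 224

shortest-cost path #1: 8→11→3 push 18 @ unit cost 11 (adds 198)
shortest-cost path #2: 8→9→7→3 push 2 @ unit cost 13 (adds 26)
total cost = 224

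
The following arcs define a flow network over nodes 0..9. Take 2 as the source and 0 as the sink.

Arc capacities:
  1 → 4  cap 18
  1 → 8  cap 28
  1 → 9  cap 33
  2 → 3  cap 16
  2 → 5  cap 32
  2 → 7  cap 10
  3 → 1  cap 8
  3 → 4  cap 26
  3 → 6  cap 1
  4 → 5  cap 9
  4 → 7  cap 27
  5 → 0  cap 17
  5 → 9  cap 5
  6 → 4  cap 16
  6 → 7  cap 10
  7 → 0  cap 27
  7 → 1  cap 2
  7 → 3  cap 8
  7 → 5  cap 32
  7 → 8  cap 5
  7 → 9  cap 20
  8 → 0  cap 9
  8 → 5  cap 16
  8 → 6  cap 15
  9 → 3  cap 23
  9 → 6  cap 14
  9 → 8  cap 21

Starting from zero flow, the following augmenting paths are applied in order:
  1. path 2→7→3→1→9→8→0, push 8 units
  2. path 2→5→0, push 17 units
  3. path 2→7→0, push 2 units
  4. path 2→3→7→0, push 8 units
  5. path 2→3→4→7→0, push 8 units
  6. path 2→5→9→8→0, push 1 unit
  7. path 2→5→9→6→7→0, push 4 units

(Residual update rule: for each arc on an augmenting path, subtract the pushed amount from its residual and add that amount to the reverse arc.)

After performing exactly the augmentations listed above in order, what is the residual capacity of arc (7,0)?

after path 1 (2→7→3→1→9→8→0, push 8): res(7,0)=27
after path 2 (2→5→0, push 17): res(7,0)=27
after path 3 (2→7→0, push 2): res(7,0)=25
after path 4 (2→3→7→0, push 8): res(7,0)=17
after path 5 (2→3→4→7→0, push 8): res(7,0)=9
after path 6 (2→5→9→8→0, push 1): res(7,0)=9
after path 7 (2→5→9→6→7→0, push 4): res(7,0)=5

Residual capacity of (7,0): 5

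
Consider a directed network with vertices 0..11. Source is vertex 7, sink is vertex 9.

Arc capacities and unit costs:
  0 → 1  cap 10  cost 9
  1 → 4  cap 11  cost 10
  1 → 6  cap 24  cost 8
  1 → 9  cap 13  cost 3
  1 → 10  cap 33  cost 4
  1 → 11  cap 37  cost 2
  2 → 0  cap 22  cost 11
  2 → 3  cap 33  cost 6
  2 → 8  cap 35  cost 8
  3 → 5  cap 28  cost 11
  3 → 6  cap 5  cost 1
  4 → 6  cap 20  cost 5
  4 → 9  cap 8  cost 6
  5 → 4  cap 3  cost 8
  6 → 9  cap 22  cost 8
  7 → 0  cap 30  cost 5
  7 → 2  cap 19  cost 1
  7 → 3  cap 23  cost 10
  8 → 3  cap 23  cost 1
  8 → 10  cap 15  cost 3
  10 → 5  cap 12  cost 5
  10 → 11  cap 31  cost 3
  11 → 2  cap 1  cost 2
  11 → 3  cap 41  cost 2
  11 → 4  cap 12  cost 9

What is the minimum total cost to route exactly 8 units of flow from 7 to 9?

shortest-cost path #1: 7→2→3→6→9 push 5 @ unit cost 16 (adds 80)
shortest-cost path #2: 7→0→1→9 push 3 @ unit cost 17 (adds 51)
total cost = 131

Minimum cost for 8 units: 131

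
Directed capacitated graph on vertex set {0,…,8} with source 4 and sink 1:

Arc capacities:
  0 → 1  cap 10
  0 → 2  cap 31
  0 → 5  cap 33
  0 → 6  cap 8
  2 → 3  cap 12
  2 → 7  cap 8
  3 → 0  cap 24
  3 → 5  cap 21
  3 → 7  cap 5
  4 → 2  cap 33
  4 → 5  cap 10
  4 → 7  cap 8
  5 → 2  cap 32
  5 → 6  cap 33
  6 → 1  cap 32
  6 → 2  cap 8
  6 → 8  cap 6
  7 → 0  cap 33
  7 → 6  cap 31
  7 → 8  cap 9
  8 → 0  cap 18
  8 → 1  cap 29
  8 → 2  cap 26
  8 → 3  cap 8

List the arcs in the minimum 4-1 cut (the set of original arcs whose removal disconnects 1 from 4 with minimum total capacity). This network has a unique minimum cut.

augment #1: 4→5→6→1 push 10
augment #2: 4→7→0→1 push 8
augment #3: 4→2→3→0→1 push 2
augment #4: 4→2→7→6→1 push 8
augment #5: 4→2→3→0→6→1 push 8
augment #6: 4→2→3→5→6→1 push 2
max flow = 38; residual-reachable set from 4 gives S-side
cut edges (S→T): {(2,3), (2,7), (4,5), (4,7)} total cap 38

Min-cut arcs: {(2,3), (2,7), (4,5), (4,7)} (total capacity 38)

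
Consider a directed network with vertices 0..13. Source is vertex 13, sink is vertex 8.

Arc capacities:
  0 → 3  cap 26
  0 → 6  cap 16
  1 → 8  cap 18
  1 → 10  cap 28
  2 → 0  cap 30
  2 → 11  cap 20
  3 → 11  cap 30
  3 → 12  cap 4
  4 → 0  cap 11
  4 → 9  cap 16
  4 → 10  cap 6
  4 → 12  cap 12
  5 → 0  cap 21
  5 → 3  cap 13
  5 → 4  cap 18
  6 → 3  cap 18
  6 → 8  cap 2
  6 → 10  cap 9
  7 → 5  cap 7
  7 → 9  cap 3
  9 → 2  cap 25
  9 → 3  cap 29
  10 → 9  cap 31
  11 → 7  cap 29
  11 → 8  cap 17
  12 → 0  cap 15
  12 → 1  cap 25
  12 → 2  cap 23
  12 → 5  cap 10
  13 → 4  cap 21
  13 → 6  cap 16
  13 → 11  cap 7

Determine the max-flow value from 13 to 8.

Maximum flow value: 35

augment #1: 13→6→8 bottleneck 2, total now 2
augment #2: 13→11→8 bottleneck 7, total now 9
augment #3: 13→4→12→1→8 bottleneck 12, total now 21
augment #4: 13→6→3→11→8 bottleneck 10, total now 31
augment #5: 13→6→3→12→1→8 bottleneck 4, total now 35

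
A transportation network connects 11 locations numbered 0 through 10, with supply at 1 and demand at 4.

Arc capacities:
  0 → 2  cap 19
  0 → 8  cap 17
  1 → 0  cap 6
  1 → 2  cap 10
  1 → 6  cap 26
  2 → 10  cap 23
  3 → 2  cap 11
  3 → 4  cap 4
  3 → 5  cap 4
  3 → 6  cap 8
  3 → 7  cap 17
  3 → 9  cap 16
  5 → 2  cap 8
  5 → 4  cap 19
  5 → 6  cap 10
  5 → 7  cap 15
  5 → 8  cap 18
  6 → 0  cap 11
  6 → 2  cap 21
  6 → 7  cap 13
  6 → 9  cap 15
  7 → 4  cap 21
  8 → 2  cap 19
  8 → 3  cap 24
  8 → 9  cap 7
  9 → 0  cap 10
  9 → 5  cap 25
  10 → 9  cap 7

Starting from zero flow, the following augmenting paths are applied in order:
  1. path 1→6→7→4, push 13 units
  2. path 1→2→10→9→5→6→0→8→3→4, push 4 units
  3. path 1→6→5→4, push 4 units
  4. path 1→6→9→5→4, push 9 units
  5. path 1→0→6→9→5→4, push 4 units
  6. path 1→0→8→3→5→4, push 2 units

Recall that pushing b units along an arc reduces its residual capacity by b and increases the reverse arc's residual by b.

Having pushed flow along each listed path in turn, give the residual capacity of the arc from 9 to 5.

after path 1 (1→6→7→4, push 13): res(9,5)=25
after path 2 (1→2→10→9→5→6→0→8→3→4, push 4): res(9,5)=21
after path 3 (1→6→5→4, push 4): res(9,5)=21
after path 4 (1→6→9→5→4, push 9): res(9,5)=12
after path 5 (1→0→6→9→5→4, push 4): res(9,5)=8
after path 6 (1→0→8→3→5→4, push 2): res(9,5)=8

Residual capacity of (9,5): 8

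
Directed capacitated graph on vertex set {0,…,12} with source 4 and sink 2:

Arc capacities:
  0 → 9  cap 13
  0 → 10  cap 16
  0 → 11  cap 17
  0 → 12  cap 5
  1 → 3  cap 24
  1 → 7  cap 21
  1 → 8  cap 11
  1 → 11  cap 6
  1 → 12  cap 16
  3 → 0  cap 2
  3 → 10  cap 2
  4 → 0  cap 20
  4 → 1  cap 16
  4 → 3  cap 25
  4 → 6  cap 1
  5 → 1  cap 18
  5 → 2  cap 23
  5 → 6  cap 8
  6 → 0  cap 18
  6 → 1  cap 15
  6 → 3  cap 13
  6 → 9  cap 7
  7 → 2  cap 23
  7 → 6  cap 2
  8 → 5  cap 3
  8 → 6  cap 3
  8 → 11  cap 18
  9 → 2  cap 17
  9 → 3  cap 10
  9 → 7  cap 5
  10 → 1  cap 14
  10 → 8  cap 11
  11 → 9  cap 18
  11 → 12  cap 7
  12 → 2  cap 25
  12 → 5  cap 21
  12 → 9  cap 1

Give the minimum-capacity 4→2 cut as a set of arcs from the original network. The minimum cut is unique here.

augment #1: 4→0→9→2 push 13
augment #2: 4→0→12→2 push 5
augment #3: 4→1→7→2 push 16
augment #4: 4→6→9→2 push 1
augment #5: 4→0→11→9→2 push 2
augment #6: 4→3→0→11→9→2 push 1
augment #7: 4→3→0→11→12→2 push 1
augment #8: 4→3→10→1→7→2 push 2
max flow = 41; residual-reachable set from 4 gives S-side
cut edges (S→T): {(3,0), (3,10), (4,0), (4,1), (4,6)} total cap 41

Min-cut arcs: {(3,0), (3,10), (4,0), (4,1), (4,6)} (total capacity 41)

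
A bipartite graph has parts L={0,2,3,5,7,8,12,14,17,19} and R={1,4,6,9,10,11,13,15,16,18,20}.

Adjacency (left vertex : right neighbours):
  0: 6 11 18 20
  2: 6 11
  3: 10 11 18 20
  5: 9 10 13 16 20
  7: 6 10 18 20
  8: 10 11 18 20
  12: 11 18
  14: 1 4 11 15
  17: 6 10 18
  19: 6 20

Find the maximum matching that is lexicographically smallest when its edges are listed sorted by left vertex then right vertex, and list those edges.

|M| = 7 (so the lex-smallest maximum matching has 7 edges)
process left vertices in ascending order; for each, take the smallest-labelled available neighbour that still permits 7 edges overall, or leave it unmatched if none does
lex-smallest matching: {0-6, 2-11, 3-10, 5-9, 7-18, 8-20, 14-1}

Lex-smallest maximum matching: {(0,6), (2,11), (3,10), (5,9), (7,18), (8,20), (14,1)}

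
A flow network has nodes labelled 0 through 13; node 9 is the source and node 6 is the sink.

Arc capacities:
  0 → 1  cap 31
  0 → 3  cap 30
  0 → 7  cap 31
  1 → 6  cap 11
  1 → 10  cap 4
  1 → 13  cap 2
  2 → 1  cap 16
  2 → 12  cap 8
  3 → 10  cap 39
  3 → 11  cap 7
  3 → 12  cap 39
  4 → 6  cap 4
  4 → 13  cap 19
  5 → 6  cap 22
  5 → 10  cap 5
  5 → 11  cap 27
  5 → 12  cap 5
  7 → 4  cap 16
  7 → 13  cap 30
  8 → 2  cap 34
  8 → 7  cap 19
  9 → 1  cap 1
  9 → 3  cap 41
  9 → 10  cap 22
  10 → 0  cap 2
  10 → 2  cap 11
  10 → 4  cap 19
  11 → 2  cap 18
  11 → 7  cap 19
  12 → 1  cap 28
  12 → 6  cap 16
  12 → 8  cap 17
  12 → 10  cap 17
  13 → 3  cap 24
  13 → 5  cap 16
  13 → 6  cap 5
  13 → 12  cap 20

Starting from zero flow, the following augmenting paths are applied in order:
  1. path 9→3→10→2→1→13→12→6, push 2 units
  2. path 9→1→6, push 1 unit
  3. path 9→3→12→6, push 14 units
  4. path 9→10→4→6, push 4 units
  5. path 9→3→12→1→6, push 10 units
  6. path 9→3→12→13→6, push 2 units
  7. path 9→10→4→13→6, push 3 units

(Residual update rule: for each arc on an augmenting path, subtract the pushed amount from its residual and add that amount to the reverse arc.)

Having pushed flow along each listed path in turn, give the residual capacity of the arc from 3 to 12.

after path 1 (9→3→10→2→1→13→12→6, push 2): res(3,12)=39
after path 2 (9→1→6, push 1): res(3,12)=39
after path 3 (9→3→12→6, push 14): res(3,12)=25
after path 4 (9→10→4→6, push 4): res(3,12)=25
after path 5 (9→3→12→1→6, push 10): res(3,12)=15
after path 6 (9→3→12→13→6, push 2): res(3,12)=13
after path 7 (9→10→4→13→6, push 3): res(3,12)=13

Residual capacity of (3,12): 13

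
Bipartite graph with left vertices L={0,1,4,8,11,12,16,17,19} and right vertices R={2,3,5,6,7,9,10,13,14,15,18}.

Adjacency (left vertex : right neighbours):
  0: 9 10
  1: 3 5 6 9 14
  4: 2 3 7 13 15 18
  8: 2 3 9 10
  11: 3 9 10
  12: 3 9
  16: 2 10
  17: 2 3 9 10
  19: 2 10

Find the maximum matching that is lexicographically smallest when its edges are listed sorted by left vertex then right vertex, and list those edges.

|M| = 6 (so the lex-smallest maximum matching has 6 edges)
process left vertices in ascending order; for each, take the smallest-labelled available neighbour that still permits 6 edges overall, or leave it unmatched if none does
lex-smallest matching: {0-9, 1-5, 4-7, 8-2, 11-3, 16-10}

Lex-smallest maximum matching: {(0,9), (1,5), (4,7), (8,2), (11,3), (16,10)}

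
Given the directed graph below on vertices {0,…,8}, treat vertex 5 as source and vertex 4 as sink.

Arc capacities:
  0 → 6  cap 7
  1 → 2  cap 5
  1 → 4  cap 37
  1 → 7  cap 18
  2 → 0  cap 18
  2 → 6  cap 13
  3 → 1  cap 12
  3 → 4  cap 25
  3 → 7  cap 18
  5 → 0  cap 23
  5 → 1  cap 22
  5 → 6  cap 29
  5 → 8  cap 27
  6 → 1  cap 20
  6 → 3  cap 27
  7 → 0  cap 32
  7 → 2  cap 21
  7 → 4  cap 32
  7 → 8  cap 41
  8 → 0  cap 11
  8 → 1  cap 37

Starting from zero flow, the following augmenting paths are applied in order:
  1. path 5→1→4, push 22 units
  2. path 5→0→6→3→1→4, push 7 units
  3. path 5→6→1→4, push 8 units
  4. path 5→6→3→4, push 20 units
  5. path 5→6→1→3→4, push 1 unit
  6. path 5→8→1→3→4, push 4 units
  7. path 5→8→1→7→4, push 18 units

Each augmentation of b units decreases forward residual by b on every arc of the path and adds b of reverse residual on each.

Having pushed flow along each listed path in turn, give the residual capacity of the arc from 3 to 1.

after path 1 (5→1→4, push 22): res(3,1)=12
after path 2 (5→0→6→3→1→4, push 7): res(3,1)=5
after path 3 (5→6→1→4, push 8): res(3,1)=5
after path 4 (5→6→3→4, push 20): res(3,1)=5
after path 5 (5→6→1→3→4, push 1): res(3,1)=6
after path 6 (5→8→1→3→4, push 4): res(3,1)=10
after path 7 (5→8→1→7→4, push 18): res(3,1)=10

Residual capacity of (3,1): 10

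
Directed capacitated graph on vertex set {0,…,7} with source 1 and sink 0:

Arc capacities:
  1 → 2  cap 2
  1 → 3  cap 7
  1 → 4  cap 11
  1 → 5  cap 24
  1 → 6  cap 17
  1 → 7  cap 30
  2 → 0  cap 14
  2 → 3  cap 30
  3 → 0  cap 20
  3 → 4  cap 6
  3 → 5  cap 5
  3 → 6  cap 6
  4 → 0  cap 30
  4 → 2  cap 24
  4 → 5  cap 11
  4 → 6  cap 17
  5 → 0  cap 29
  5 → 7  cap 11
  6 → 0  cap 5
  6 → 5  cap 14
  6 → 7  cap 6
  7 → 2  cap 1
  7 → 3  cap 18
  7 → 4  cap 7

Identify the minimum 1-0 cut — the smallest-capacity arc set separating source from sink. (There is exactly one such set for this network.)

Min-cut arcs: {(1,2), (1,3), (1,4), (5,0), (6,0), (7,2), (7,3), (7,4)} (total capacity 80)

augment #1: 1→2→0 push 2
augment #2: 1→3→0 push 7
augment #3: 1→4→0 push 11
augment #4: 1→5→0 push 24
augment #5: 1→6→0 push 5
augment #6: 1→6→5→0 push 5
augment #7: 1→7→2→0 push 1
augment #8: 1→7→3→0 push 13
augment #9: 1→7→4→0 push 7
augment #10: 1→7→3→4→0 push 5
max flow = 80; residual-reachable set from 1 gives S-side
cut edges (S→T): {(1,2), (1,3), (1,4), (5,0), (6,0), (7,2), (7,3), (7,4)} total cap 80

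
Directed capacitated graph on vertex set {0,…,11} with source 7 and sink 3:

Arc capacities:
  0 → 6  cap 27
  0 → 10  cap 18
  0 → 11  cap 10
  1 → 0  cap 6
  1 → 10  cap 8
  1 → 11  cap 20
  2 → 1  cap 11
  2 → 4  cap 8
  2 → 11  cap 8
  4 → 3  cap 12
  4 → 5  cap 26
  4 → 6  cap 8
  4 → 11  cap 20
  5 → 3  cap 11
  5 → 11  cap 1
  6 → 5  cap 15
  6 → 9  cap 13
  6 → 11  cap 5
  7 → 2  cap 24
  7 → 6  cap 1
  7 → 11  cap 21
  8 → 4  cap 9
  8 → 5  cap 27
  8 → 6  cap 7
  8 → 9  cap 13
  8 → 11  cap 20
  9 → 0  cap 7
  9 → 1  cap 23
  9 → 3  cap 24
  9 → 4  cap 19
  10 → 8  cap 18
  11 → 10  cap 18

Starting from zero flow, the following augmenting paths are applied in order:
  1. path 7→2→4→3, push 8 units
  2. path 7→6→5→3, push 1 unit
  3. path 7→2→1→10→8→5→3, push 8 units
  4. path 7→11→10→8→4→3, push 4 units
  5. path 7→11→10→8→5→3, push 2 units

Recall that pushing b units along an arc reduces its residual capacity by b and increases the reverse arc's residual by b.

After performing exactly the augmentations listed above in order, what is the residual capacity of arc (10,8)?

after path 1 (7→2→4→3, push 8): res(10,8)=18
after path 2 (7→6→5→3, push 1): res(10,8)=18
after path 3 (7→2→1→10→8→5→3, push 8): res(10,8)=10
after path 4 (7→11→10→8→4→3, push 4): res(10,8)=6
after path 5 (7→11→10→8→5→3, push 2): res(10,8)=4

Residual capacity of (10,8): 4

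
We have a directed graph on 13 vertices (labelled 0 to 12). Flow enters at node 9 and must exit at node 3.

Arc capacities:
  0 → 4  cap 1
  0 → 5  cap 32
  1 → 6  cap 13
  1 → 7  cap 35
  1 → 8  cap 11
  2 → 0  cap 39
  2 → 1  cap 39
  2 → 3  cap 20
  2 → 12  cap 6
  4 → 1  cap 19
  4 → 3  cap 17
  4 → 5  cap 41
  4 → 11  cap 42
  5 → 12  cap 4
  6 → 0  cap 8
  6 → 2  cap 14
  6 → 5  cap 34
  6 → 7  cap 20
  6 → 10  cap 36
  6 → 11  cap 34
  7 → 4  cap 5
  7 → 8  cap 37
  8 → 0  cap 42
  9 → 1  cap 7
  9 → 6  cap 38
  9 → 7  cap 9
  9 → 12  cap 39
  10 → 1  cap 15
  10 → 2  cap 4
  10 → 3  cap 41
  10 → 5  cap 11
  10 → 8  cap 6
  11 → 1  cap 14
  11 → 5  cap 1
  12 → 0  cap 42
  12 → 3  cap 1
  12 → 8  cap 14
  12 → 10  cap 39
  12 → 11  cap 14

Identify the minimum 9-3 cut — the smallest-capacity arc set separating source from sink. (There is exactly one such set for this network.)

Min-cut arcs: {(0,4), (6,2), (7,4), (10,2), (10,3), (12,3)} (total capacity 66)

augment #1: 9→12→3 push 1
augment #2: 9→6→2→3 push 14
augment #3: 9→6→10→3 push 24
augment #4: 9→7→4→3 push 5
augment #5: 9→12→10→3 push 17
augment #6: 9→12→0→4→3 push 1
augment #7: 9→12→10→2→3 push 4
max flow = 66; residual-reachable set from 9 gives S-side
cut edges (S→T): {(0,4), (6,2), (7,4), (10,2), (10,3), (12,3)} total cap 66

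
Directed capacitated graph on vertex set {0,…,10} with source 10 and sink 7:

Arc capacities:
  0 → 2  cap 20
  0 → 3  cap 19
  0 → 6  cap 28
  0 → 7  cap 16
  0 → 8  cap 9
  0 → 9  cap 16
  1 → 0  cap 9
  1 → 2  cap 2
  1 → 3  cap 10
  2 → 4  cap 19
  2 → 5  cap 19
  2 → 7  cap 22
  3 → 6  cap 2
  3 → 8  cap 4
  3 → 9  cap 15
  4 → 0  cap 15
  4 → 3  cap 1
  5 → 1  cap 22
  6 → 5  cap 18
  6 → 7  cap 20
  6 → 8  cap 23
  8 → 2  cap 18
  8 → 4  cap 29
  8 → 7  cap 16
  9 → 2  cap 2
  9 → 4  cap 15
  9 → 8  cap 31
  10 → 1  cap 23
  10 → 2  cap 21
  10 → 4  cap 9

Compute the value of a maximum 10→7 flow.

Maximum flow value: 51

augment #1: 10→2→7 bottleneck 21, total now 21
augment #2: 10→1→0→7 bottleneck 9, total now 30
augment #3: 10→1→2→7 bottleneck 1, total now 31
augment #4: 10→4→0→7 bottleneck 7, total now 38
augment #5: 10→1→3→6→7 bottleneck 2, total now 40
augment #6: 10→1→3→8→7 bottleneck 4, total now 44
augment #7: 10→4→0→6→7 bottleneck 2, total now 46
augment #8: 10→1→3→9→8→7 bottleneck 4, total now 50
augment #9: 10→1→2→4→0→6→7 bottleneck 1, total now 51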